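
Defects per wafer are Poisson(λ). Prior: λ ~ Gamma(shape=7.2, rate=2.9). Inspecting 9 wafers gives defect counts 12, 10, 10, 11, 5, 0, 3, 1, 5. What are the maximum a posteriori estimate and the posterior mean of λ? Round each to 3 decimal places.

Σ counts = 57. Posterior: Gamma(shape = 7.2+57 = 64.2, rate = 2.9+9 = 11.9).
Mode = (α−1)/β = 63.2/11.9 = 5.311.
Mean = α/β = 64.2/11.9 = 5.395.

λ_MAP = 5.311, E[λ|data] = 5.395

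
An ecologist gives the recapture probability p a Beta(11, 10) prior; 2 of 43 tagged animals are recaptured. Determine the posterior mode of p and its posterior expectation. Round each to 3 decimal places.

MAP: 0.194. Posterior mean: 0.203.

Posterior: Beta(11+2, 10+41) = Beta(13, 51).
Mode = (13−1)/(13+51−2) = 12/62 = 0.194.
Mean = 13/(13+51) = 13/64 = 0.203.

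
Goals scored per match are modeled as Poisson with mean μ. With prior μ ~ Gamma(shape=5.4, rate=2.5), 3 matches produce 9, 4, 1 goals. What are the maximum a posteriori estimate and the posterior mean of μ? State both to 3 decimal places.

Σ counts = 14. Posterior: Gamma(shape = 5.4+14 = 19.4, rate = 2.5+3 = 5.5).
Mode = (α−1)/β = 18.4/5.5 = 3.345.
Mean = α/β = 19.4/5.5 = 3.527.

maximum a posteriori estimate = 3.345, posterior mean = 3.527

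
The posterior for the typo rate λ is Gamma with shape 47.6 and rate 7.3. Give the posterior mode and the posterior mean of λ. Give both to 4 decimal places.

λ_MAP = 6.3836, E[λ|data] = 6.5205

Mode = (α−1)/β = 46.6/7.3 = 6.3836.
Mean = α/β = 47.6/7.3 = 6.5205.
Right-skewed posterior ⇒ mode < mean.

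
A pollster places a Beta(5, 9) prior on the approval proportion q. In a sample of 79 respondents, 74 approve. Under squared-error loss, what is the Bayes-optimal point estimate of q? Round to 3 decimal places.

Posterior: Beta(5+74, 9+5) = Beta(79, 14).
Mode = (79−1)/(79+14−2) = 78/91 = 0.857.
Mean = 79/(79+14) = 79/93 = 0.849.
Squared-error loss ⇒ the optimal estimator is the posterior mean.

0.849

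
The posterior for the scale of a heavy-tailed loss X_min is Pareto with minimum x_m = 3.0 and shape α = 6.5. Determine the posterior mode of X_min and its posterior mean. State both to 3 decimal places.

The Pareto density is strictly decreasing on [x_m, ∞), so the mode is x_m = 3.000.
Mean = α·x_m/(α−1) = 6.5·3.0/5.5 = 3.545.

MAP = 3.000; posterior mean = 3.545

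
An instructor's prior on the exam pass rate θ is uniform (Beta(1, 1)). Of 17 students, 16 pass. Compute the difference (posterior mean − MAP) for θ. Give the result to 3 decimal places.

-0.046

Posterior: Beta(1+16, 1+1) = Beta(17, 2).
Mode = (17−1)/(17+2−2) = 16/17 = 0.941.
With a flat prior the MAP equals the MLE, 16/17.
Mean = 17/(17+2) = 17/19 = 0.895.
Difference = 0.895 − 0.941 = -0.046.
The mean is pulled below the mode by the posterior's left skew.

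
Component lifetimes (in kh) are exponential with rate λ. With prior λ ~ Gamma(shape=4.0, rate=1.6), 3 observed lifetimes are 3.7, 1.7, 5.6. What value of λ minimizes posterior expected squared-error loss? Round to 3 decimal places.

0.556

Σ times = 11.0. Posterior: Gamma(shape = 4.0+3 = 7.0, rate = 1.6+11.0 = 12.6).
Mode = (α−1)/β = 6.0/12.6 = 0.476.
Mean = α/β = 7.0/12.6 = 0.556.
Squared-error loss ⇒ the optimal estimator is the posterior mean.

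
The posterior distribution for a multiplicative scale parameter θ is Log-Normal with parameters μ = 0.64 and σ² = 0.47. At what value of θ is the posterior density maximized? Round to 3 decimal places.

1.185

Mode = exp(μ − σ²) = exp(0.17) = 1.185.
Mean = exp(μ + σ²/2) = exp(0.875) = 2.399.
This is the posterior mode — the MAP estimate.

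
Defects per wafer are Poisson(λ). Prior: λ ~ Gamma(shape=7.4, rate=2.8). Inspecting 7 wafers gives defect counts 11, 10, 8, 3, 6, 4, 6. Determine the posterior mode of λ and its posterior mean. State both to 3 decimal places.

Σ counts = 48. Posterior: Gamma(shape = 7.4+48 = 55.4, rate = 2.8+7 = 9.8).
Mode = (α−1)/β = 54.4/9.8 = 5.551.
Mean = α/β = 55.4/9.8 = 5.653.
The posterior is right-skewed, so the mean exceeds the mode.

MAP: 5.551. Posterior mean: 5.653.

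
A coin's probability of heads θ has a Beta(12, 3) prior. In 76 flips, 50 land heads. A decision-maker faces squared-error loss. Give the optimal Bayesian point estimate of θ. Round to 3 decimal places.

Posterior: Beta(12+50, 3+26) = Beta(62, 29).
Mode = (62−1)/(62+29−2) = 61/89 = 0.685.
Mean = 62/(62+29) = 62/91 = 0.681.
Squared-error loss ⇒ the optimal estimator is the posterior mean.

0.681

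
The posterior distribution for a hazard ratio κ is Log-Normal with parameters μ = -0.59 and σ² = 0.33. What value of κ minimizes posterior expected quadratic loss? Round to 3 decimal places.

Mode = exp(μ − σ²) = exp(-0.92) = 0.399.
Mean = exp(μ + σ²/2) = exp(-0.425) = 0.654.
Quadratic loss ⇒ the optimal estimator is the posterior mean.

0.654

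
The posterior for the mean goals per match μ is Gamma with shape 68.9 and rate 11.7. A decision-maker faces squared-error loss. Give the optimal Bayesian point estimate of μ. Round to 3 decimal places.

5.889

Mode = (α−1)/β = 67.9/11.7 = 5.803.
Mean = α/β = 68.9/11.7 = 5.889.
Squared-error loss ⇒ the optimal estimator is the posterior mean.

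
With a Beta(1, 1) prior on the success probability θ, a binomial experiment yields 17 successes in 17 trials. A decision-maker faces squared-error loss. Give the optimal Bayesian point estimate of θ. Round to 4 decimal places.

0.9474

Posterior: Beta(1+17, 1+0) = Beta(18, 1).
Since β = 1 ≤ 1 and α > 1, the Beta density is monotone increasing on [0,1]; the mode is at 1.
Mean = 18/(18+1) = 0.9474.
Squared-error loss ⇒ the optimal estimator is the posterior mean.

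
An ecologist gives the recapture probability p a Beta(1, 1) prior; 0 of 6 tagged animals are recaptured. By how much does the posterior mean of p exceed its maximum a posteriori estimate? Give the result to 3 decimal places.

Posterior: Beta(1+0, 1+6) = Beta(1, 7).
Since α = 1 ≤ 1 and β > 1, the Beta density is monotone decreasing on [0,1]; the mode is at 0.
Mean = 1/(1+7) = 0.125.
Difference = 0.125 − 0.000 = 0.125.
The mean is pulled above the mode by the posterior's right skew.

0.125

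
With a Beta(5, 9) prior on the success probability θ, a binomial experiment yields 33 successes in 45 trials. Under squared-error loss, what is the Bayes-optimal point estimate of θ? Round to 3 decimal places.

0.644

Posterior: Beta(5+33, 9+12) = Beta(38, 21).
Mode = (38−1)/(38+21−2) = 37/57 = 0.649.
Mean = 38/(38+21) = 38/59 = 0.644.
Squared-error loss ⇒ the optimal estimator is the posterior mean.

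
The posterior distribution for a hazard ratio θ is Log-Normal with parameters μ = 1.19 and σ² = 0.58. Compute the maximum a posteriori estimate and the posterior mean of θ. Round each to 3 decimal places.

Mode = exp(μ − σ²) = exp(0.61) = 1.840.
Mean = exp(μ + σ²/2) = exp(1.480) = 4.393.
Mean > mode: the posterior has a right tail.

MAP = 1.840; posterior mean = 4.393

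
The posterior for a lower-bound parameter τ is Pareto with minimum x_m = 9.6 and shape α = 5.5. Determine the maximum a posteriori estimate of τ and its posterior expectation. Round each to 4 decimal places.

The Pareto density is strictly decreasing on [x_m, ∞), so the mode is x_m = 9.6000.
Mean = α·x_m/(α−1) = 5.5·9.6/4.5 = 11.7333.

maximum a posteriori estimate = 9.6000, posterior expectation = 11.7333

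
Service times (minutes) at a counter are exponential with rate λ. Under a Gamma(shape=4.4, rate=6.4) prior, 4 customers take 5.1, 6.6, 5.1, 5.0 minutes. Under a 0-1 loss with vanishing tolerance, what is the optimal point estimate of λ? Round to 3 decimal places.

0.262

Σ times = 21.8. Posterior: Gamma(shape = 4.4+4 = 8.4, rate = 6.4+21.8 = 28.2).
Mode = (α−1)/β = 7.4/28.2 = 0.262.
Mean = α/β = 8.4/28.2 = 0.298.
This is the posterior mode — the MAP estimate.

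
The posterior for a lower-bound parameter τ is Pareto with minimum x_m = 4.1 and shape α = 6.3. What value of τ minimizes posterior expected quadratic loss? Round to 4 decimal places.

4.8736

The Pareto density is strictly decreasing on [x_m, ∞), so the mode is x_m = 4.1000.
Mean = α·x_m/(α−1) = 6.3·4.1/5.3 = 4.8736.
Quadratic loss ⇒ the optimal estimator is the posterior mean.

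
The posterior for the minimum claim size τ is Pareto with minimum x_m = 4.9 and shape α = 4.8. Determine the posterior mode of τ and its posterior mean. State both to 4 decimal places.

MAP = 4.9000, posterior mean = 6.1895

The Pareto density is strictly decreasing on [x_m, ∞), so the mode is x_m = 4.9000.
Mean = α·x_m/(α−1) = 4.8·4.9/3.8 = 6.1895.
The posterior is right-skewed, so the mean exceeds the mode.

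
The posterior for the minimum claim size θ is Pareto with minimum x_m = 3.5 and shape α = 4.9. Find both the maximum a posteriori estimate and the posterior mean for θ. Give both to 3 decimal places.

The Pareto density is strictly decreasing on [x_m, ∞), so the mode is x_m = 3.500.
Mean = α·x_m/(α−1) = 4.9·3.5/3.9 = 4.397.

MAP = 3.500, posterior mean = 4.397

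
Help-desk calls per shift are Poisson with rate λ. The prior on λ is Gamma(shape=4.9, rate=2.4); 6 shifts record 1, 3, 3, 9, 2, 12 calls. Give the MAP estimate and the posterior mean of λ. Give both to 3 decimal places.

MAP estimate = 4.036, posterior mean = 4.155

Σ counts = 30. Posterior: Gamma(shape = 4.9+30 = 34.9, rate = 2.4+6 = 8.4).
Mode = (α−1)/β = 33.9/8.4 = 4.036.
Mean = α/β = 34.9/8.4 = 4.155.
The posterior is right-skewed, so the mean exceeds the mode.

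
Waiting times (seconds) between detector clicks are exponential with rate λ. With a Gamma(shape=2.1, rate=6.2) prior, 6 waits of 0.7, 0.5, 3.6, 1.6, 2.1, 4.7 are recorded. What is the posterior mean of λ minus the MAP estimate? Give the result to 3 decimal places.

0.052

Σ times = 13.2. Posterior: Gamma(shape = 2.1+6 = 8.1, rate = 6.2+13.2 = 19.4).
Mode = (α−1)/β = 7.1/19.4 = 0.366.
Mean = α/β = 8.1/19.4 = 0.418.
Difference = 0.418 − 0.366 = 0.052.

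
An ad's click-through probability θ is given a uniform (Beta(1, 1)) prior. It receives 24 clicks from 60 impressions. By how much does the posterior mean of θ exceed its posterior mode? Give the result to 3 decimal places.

Posterior: Beta(1+24, 1+36) = Beta(25, 37).
Mode = (25−1)/(25+37−2) = 24/60 = 0.400.
Mean = 25/(25+37) = 25/62 = 0.403.
Difference = 0.403 − 0.400 = 0.003.

0.003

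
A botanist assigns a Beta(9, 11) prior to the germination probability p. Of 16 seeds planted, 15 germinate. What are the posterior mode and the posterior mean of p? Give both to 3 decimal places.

p_MAP = 0.676, E[p|data] = 0.667

Posterior: Beta(9+15, 11+1) = Beta(24, 12).
Mode = (24−1)/(24+12−2) = 23/34 = 0.676.
Mean = 24/(24+12) = 24/36 = 0.667.
Left-skewed posterior ⇒ mean < mode.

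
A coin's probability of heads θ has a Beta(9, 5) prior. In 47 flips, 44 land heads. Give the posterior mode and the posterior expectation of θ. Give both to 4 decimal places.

Posterior: Beta(9+44, 5+3) = Beta(53, 8).
Mode = (53−1)/(53+8−2) = 52/59 = 0.8814.
Mean = 53/(53+8) = 53/61 = 0.8689.

θ_MAP = 0.8814, E[θ|data] = 0.8689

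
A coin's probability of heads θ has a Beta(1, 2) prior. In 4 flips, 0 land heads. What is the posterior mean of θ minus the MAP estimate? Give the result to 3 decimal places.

Posterior: Beta(1+0, 2+4) = Beta(1, 6).
Since α = 1 ≤ 1 and β > 1, the Beta density is monotone decreasing on [0,1]; the mode is at 0.
Mean = 1/(1+6) = 0.143.
Difference = 0.143 − 0.000 = 0.143.

0.143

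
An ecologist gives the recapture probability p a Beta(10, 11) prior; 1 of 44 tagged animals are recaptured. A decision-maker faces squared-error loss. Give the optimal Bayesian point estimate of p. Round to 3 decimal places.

0.169

Posterior: Beta(10+1, 11+43) = Beta(11, 54).
Mode = (11−1)/(11+54−2) = 10/63 = 0.159.
Mean = 11/(11+54) = 11/65 = 0.169.
Squared-error loss ⇒ the optimal estimator is the posterior mean.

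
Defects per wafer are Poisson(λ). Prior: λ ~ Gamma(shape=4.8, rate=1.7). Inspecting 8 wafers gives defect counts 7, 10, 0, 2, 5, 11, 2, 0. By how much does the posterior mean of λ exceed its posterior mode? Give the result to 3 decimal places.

0.103

Σ counts = 37. Posterior: Gamma(shape = 4.8+37 = 41.8, rate = 1.7+8 = 9.7).
Mode = (α−1)/β = 40.8/9.7 = 4.206.
Mean = α/β = 41.8/9.7 = 4.309.
Difference = 4.309 − 4.206 = 0.103.
Mean > mode: the posterior has a right tail.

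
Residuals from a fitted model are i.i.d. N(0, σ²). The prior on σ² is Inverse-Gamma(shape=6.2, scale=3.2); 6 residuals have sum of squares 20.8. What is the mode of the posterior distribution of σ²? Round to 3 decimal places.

Posterior: Inverse-Gamma(shape = 6.2+6/2 = 9.2, scale = 3.2+20.8/2 = 13.6).
Mode = β/(α+1) = 13.6/10.2 = 1.333.
Mean = β/(α−1) = 13.6/8.2 = 1.659.
This is the posterior mode — the MAP estimate.

1.333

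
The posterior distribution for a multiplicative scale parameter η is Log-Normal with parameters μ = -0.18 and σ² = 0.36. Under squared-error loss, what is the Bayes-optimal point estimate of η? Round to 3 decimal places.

1.000

Mode = exp(μ − σ²) = exp(-0.54) = 0.583.
Mean = exp(μ + σ²/2) = exp(0.000) = 1.000.
Squared-error loss ⇒ the optimal estimator is the posterior mean.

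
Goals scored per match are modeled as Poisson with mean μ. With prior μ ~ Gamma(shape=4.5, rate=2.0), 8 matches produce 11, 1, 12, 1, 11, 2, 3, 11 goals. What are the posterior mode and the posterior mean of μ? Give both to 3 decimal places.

μ_MAP = 5.550, E[μ|data] = 5.650

Σ counts = 52. Posterior: Gamma(shape = 4.5+52 = 56.5, rate = 2.0+8 = 10.0).
Mode = (α−1)/β = 55.5/10.0 = 5.550.
Mean = α/β = 56.5/10.0 = 5.650.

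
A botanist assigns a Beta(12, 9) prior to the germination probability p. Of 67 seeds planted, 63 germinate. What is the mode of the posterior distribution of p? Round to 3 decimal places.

0.860

Posterior: Beta(12+63, 9+4) = Beta(75, 13).
Mode = (75−1)/(75+13−2) = 74/86 = 0.860.
Mean = 75/(75+13) = 75/88 = 0.852.
This is the posterior mode — the MAP estimate.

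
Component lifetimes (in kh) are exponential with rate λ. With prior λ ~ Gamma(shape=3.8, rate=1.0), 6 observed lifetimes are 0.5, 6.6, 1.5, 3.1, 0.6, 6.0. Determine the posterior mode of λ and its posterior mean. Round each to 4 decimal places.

Σ times = 18.3. Posterior: Gamma(shape = 3.8+6 = 9.8, rate = 1.0+18.3 = 19.3).
Mode = (α−1)/β = 8.8/19.3 = 0.4560.
Mean = α/β = 9.8/19.3 = 0.5078.

λ_MAP = 0.4560, E[λ|data] = 0.5078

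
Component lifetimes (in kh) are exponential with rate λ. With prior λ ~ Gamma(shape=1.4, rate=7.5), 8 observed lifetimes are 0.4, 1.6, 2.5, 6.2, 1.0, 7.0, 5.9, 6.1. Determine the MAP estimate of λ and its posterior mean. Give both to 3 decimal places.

MAP = 0.220; posterior mean = 0.246

Σ times = 30.7. Posterior: Gamma(shape = 1.4+8 = 9.4, rate = 7.5+30.7 = 38.2).
Mode = (α−1)/β = 8.4/38.2 = 0.220.
Mean = α/β = 9.4/38.2 = 0.246.
The posterior is right-skewed, so the mean exceeds the mode.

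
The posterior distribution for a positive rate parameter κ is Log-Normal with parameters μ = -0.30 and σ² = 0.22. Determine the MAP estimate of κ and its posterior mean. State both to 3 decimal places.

Mode = exp(μ − σ²) = exp(-0.52) = 0.595.
Mean = exp(μ + σ²/2) = exp(-0.190) = 0.827.

MAP = 0.595, posterior mean = 0.827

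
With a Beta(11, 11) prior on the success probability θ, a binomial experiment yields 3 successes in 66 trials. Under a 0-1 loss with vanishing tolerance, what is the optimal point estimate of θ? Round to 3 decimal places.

0.151

Posterior: Beta(11+3, 11+63) = Beta(14, 74).
Mode = (14−1)/(14+74−2) = 13/86 = 0.151.
Mean = 14/(14+74) = 14/88 = 0.159.
This is the posterior mode — the MAP estimate.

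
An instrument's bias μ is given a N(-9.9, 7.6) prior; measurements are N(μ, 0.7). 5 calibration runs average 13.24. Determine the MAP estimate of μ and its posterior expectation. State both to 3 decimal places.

Posterior for μ is Normal. Precision-weighted mean: (1/7.6·-9.9 + 5/0.7·13.24) / (1/7.6 + 5/0.7) = 12.821.
A Normal posterior is symmetric, so mode = mean.

μ_MAP = 12.821, E[μ|data] = 12.821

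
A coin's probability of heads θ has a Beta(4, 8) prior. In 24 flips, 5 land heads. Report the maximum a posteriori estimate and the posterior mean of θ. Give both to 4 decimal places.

Posterior: Beta(4+5, 8+19) = Beta(9, 27).
Mode = (9−1)/(9+27−2) = 8/34 = 0.2353.
Mean = 9/(9+27) = 9/36 = 0.2500.

MAP: 0.2353. Posterior mean: 0.2500.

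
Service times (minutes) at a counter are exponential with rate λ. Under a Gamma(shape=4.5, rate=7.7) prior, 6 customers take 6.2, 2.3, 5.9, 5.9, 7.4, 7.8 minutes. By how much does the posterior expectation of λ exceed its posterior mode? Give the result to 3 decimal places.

Σ times = 35.5. Posterior: Gamma(shape = 4.5+6 = 10.5, rate = 7.7+35.5 = 43.2).
Mode = (α−1)/β = 9.5/43.2 = 0.220.
Mean = α/β = 10.5/43.2 = 0.243.
Difference = 0.243 − 0.220 = 0.023.

0.023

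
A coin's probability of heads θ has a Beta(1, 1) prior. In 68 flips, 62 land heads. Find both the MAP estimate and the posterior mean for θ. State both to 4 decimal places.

MAP estimate = 0.9118, posterior mean = 0.9000

Posterior: Beta(1+62, 1+6) = Beta(63, 7).
Mode = (63−1)/(63+7−2) = 62/68 = 0.9118.
With a flat prior the MAP equals the MLE, 62/68.
Mean = 63/(63+7) = 63/70 = 0.9000.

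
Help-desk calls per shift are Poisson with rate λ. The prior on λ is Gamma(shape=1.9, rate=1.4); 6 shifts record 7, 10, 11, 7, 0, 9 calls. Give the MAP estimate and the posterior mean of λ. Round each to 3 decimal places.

Σ counts = 44. Posterior: Gamma(shape = 1.9+44 = 45.9, rate = 1.4+6 = 7.4).
Mode = (α−1)/β = 44.9/7.4 = 6.068.
Mean = α/β = 45.9/7.4 = 6.203.

MAP: 6.068. Posterior mean: 6.203.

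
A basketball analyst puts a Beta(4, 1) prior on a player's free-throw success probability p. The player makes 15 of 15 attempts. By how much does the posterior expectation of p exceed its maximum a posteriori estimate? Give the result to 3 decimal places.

-0.050

Posterior: Beta(4+15, 1+0) = Beta(19, 1).
Since β = 1 ≤ 1 and α > 1, the Beta density is monotone increasing on [0,1]; the mode is at 1.
Mean = 19/(19+1) = 0.950.
Difference = 0.950 − 1.000 = -0.050.
Mode > mean: the posterior has a left tail.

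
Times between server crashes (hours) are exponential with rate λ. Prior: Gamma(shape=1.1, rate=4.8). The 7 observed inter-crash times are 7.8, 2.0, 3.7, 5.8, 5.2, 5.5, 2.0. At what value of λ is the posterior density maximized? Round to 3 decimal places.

0.193

Σ times = 32.0. Posterior: Gamma(shape = 1.1+7 = 8.1, rate = 4.8+32.0 = 36.8).
Mode = (α−1)/β = 7.1/36.8 = 0.193.
Mean = α/β = 8.1/36.8 = 0.220.
This is the posterior mode — the MAP estimate.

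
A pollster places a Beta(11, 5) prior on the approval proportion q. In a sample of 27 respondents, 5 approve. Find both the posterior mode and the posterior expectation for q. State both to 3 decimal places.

MAP: 0.366. Posterior mean: 0.372.

Posterior: Beta(11+5, 5+22) = Beta(16, 27).
Mode = (16−1)/(16+27−2) = 15/41 = 0.366.
Mean = 16/(16+27) = 16/43 = 0.372.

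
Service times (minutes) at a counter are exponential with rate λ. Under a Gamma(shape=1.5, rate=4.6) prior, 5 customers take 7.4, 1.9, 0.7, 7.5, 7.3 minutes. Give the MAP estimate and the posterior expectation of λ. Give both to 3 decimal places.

Σ times = 24.8. Posterior: Gamma(shape = 1.5+5 = 6.5, rate = 4.6+24.8 = 29.4).
Mode = (α−1)/β = 5.5/29.4 = 0.187.
Mean = α/β = 6.5/29.4 = 0.221.
Mean > mode: the posterior has a right tail.

MAP = 0.187, posterior mean = 0.221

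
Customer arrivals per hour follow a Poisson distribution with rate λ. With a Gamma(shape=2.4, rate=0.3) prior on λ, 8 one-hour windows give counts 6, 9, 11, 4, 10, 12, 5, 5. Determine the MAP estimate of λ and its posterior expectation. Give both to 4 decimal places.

λ_MAP = 7.6386, E[λ|data] = 7.7590

Σ counts = 62. Posterior: Gamma(shape = 2.4+62 = 64.4, rate = 0.3+8 = 8.3).
Mode = (α−1)/β = 63.4/8.3 = 7.6386.
Mean = α/β = 64.4/8.3 = 7.7590.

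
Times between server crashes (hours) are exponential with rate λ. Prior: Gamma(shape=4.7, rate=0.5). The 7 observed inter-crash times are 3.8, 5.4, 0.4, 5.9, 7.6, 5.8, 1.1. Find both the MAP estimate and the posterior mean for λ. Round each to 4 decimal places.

Σ times = 30.0. Posterior: Gamma(shape = 4.7+7 = 11.7, rate = 0.5+30.0 = 30.5).
Mode = (α−1)/β = 10.7/30.5 = 0.3508.
Mean = α/β = 11.7/30.5 = 0.3836.
Right-skewed posterior ⇒ mode < mean.

λ_MAP = 0.3508, E[λ|data] = 0.3836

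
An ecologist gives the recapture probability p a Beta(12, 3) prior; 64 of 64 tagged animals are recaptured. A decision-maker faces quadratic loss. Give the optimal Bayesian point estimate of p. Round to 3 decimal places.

0.962

Posterior: Beta(12+64, 3+0) = Beta(76, 3).
Mode = (76−1)/(76+3−2) = 75/77 = 0.974.
Mean = 76/(76+3) = 76/79 = 0.962.
Quadratic loss ⇒ the optimal estimator is the posterior mean.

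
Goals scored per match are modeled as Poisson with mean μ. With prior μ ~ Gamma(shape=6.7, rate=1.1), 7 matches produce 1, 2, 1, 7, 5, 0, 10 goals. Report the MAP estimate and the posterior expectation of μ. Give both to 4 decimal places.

Σ counts = 26. Posterior: Gamma(shape = 6.7+26 = 32.7, rate = 1.1+7 = 8.1).
Mode = (α−1)/β = 31.7/8.1 = 3.9136.
Mean = α/β = 32.7/8.1 = 4.0370.

MAP = 3.9136, posterior mean = 4.0370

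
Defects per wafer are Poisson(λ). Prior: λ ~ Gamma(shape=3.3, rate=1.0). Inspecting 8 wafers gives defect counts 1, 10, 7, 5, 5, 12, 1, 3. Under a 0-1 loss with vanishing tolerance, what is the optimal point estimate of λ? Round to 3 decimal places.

Σ counts = 44. Posterior: Gamma(shape = 3.3+44 = 47.3, rate = 1.0+8 = 9.0).
Mode = (α−1)/β = 46.3/9.0 = 5.144.
Mean = α/β = 47.3/9.0 = 5.256.
This is the posterior mode — the MAP estimate.

5.144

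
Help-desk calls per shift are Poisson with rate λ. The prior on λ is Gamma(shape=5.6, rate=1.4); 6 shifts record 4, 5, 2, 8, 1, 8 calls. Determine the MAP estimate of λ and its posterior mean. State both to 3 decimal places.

MAP: 4.405. Posterior mean: 4.541.

Σ counts = 28. Posterior: Gamma(shape = 5.6+28 = 33.6, rate = 1.4+6 = 7.4).
Mode = (α−1)/β = 32.6/7.4 = 4.405.
Mean = α/β = 33.6/7.4 = 4.541.
Mean > mode: the posterior has a right tail.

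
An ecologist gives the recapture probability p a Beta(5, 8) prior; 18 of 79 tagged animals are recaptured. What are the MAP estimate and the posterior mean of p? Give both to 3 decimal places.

MAP = 0.244, posterior mean = 0.250

Posterior: Beta(5+18, 8+61) = Beta(23, 69).
Mode = (23−1)/(23+69−2) = 22/90 = 0.244.
Mean = 23/(23+69) = 23/92 = 0.250.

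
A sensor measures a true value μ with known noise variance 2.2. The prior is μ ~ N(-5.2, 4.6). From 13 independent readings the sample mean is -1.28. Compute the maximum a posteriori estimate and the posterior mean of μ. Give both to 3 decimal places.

Posterior for μ is Normal. Precision-weighted mean: (1/4.6·-5.2 + 13/2.2·-1.28) / (1/4.6 + 13/2.2) = -1.419.
A Normal posterior is symmetric, so mode = mean.

μ_MAP = -1.419, E[μ|data] = -1.419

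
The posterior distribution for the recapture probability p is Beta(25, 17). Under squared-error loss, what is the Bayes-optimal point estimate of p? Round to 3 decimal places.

0.595

Mode = (25−1)/(25+17−2) = 24/40 = 0.600.
Mean = 25/(25+17) = 25/42 = 0.595.
Squared-error loss ⇒ the optimal estimator is the posterior mean.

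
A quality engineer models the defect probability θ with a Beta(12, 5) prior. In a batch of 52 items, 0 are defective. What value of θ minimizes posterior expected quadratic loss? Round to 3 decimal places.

Posterior: Beta(12+0, 5+52) = Beta(12, 57).
Mode = (12−1)/(12+57−2) = 11/67 = 0.164.
Mean = 12/(12+57) = 12/69 = 0.174.
Quadratic loss ⇒ the optimal estimator is the posterior mean.

0.174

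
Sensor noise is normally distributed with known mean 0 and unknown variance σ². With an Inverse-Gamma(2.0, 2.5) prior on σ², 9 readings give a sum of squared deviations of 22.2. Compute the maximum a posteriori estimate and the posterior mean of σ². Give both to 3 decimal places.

Posterior: Inverse-Gamma(shape = 2.0+9/2 = 6.5, scale = 2.5+22.2/2 = 13.6).
Mode = β/(α+1) = 13.6/7.5 = 1.813.
Mean = β/(α−1) = 13.6/5.5 = 2.473.

maximum a posteriori estimate = 1.813, posterior mean = 2.473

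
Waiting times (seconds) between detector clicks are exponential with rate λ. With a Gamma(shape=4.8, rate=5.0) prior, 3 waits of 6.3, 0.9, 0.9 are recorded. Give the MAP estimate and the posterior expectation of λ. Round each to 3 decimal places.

MAP estimate = 0.519, posterior expectation = 0.595

Σ times = 8.1. Posterior: Gamma(shape = 4.8+3 = 7.8, rate = 5.0+8.1 = 13.1).
Mode = (α−1)/β = 6.8/13.1 = 0.519.
Mean = α/β = 7.8/13.1 = 0.595.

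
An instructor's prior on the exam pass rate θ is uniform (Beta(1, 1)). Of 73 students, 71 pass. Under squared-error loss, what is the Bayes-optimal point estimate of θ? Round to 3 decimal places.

Posterior: Beta(1+71, 1+2) = Beta(72, 3).
Mode = (72−1)/(72+3−2) = 71/73 = 0.973.
With a flat prior the MAP equals the MLE, 71/73.
Mean = 72/(72+3) = 72/75 = 0.960.
Squared-error loss ⇒ the optimal estimator is the posterior mean.

0.960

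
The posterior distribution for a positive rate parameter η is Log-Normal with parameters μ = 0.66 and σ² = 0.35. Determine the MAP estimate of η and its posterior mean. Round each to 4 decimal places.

η_MAP = 1.3634, E[η|data] = 2.3048

Mode = exp(μ − σ²) = exp(0.31) = 1.3634.
Mean = exp(μ + σ²/2) = exp(0.835) = 2.3048.
The mean is pulled above the mode by the posterior's right skew.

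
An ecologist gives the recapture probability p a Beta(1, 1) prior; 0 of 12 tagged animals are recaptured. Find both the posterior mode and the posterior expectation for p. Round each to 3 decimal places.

Posterior: Beta(1+0, 1+12) = Beta(1, 13).
Since α = 1 ≤ 1 and β > 1, the Beta density is monotone decreasing on [0,1]; the mode is at 0.
Mean = 1/(1+13) = 0.071.
Mean > mode: the posterior has a right tail.

MAP = 0.000, posterior mean = 0.071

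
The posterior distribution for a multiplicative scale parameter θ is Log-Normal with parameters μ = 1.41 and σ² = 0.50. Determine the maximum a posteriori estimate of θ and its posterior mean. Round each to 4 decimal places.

MAP: 2.4843. Posterior mean: 5.2593.

Mode = exp(μ − σ²) = exp(0.91) = 2.4843.
Mean = exp(μ + σ²/2) = exp(1.660) = 5.2593.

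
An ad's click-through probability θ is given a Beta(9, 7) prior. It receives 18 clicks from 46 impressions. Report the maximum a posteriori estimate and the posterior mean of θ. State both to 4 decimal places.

Posterior: Beta(9+18, 7+28) = Beta(27, 35).
Mode = (27−1)/(27+35−2) = 26/60 = 0.4333.
Mean = 27/(27+35) = 27/62 = 0.4355.

MAP: 0.4333. Posterior mean: 0.4355.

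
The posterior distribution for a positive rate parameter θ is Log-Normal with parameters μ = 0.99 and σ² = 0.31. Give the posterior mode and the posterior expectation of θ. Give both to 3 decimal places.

Mode = exp(μ − σ²) = exp(0.68) = 1.974.
Mean = exp(μ + σ²/2) = exp(1.145) = 3.142.
Right-skewed posterior ⇒ mode < mean.

MAP: 1.974. Posterior mean: 3.142.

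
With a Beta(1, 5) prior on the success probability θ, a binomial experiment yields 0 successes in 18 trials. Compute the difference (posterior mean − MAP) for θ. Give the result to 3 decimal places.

Posterior: Beta(1+0, 5+18) = Beta(1, 23).
Since α = 1 ≤ 1 and β > 1, the Beta density is monotone decreasing on [0,1]; the mode is at 0.
Mean = 1/(1+23) = 0.042.
Difference = 0.042 − 0.000 = 0.042.
The mean is pulled above the mode by the posterior's right skew.

0.042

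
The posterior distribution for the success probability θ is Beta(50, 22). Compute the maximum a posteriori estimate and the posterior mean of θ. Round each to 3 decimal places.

θ_MAP = 0.700, E[θ|data] = 0.694

Mode = (50−1)/(50+22−2) = 49/70 = 0.700.
Mean = 50/(50+22) = 50/72 = 0.694.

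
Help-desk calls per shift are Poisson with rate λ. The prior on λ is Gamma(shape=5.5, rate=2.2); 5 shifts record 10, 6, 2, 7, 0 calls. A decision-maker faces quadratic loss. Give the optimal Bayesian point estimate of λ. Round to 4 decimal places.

4.2361

Σ counts = 25. Posterior: Gamma(shape = 5.5+25 = 30.5, rate = 2.2+5 = 7.2).
Mode = (α−1)/β = 29.5/7.2 = 4.0972.
Mean = α/β = 30.5/7.2 = 4.2361.
Quadratic loss ⇒ the optimal estimator is the posterior mean.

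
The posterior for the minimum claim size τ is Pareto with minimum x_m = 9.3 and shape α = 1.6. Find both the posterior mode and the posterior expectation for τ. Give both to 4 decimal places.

MAP: 9.3000. Posterior mean: 24.8000.

The Pareto density is strictly decreasing on [x_m, ∞), so the mode is x_m = 9.3000.
Mean = α·x_m/(α−1) = 1.6·9.3/0.6 = 24.8000.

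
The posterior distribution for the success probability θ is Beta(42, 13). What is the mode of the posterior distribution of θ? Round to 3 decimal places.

Mode = (42−1)/(42+13−2) = 41/53 = 0.774.
Mean = 42/(42+13) = 42/55 = 0.764.
This is the posterior mode — the MAP estimate.

0.774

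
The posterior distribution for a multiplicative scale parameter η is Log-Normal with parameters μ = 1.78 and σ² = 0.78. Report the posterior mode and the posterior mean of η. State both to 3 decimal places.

posterior mode = 2.718, posterior mean = 8.758

Mode = exp(μ − σ²) = exp(1.00) = 2.718.
Mean = exp(μ + σ²/2) = exp(2.170) = 8.758.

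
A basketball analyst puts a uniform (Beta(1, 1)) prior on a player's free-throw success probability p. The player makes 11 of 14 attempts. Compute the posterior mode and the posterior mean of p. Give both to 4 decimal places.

Posterior: Beta(1+11, 1+3) = Beta(12, 4).
Mode = (12−1)/(12+4−2) = 11/14 = 0.7857.
Mean = 12/(12+4) = 12/16 = 0.7500.
The mean is pulled below the mode by the posterior's left skew.

posterior mode = 0.7857, posterior mean = 0.7500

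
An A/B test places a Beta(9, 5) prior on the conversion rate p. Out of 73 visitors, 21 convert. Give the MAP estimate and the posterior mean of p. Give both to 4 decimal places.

Posterior: Beta(9+21, 5+52) = Beta(30, 57).
Mode = (30−1)/(30+57−2) = 29/85 = 0.3412.
Mean = 30/(30+57) = 30/87 = 0.3448.
The mean is pulled above the mode by the posterior's right skew.

p_MAP = 0.3412, E[p|data] = 0.3448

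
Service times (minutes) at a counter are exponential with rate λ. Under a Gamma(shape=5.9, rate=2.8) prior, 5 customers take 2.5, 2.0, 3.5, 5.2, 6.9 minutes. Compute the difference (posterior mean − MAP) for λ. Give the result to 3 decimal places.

Σ times = 20.1. Posterior: Gamma(shape = 5.9+5 = 10.9, rate = 2.8+20.1 = 22.9).
Mode = (α−1)/β = 9.9/22.9 = 0.432.
Mean = α/β = 10.9/22.9 = 0.476.
Difference = 0.476 − 0.432 = 0.044.
The posterior is right-skewed, so the mean exceeds the mode.

0.044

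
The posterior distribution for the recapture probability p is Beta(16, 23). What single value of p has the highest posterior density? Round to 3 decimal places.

0.405

Mode = (16−1)/(16+23−2) = 15/37 = 0.405.
Mean = 16/(16+23) = 16/39 = 0.410.
This is the posterior mode — the MAP estimate.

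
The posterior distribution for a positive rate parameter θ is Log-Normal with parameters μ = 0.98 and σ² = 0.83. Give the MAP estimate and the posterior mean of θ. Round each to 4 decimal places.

MAP: 1.1618. Posterior mean: 4.0350.

Mode = exp(μ − σ²) = exp(0.15) = 1.1618.
Mean = exp(μ + σ²/2) = exp(1.395) = 4.0350.
The posterior is right-skewed, so the mean exceeds the mode.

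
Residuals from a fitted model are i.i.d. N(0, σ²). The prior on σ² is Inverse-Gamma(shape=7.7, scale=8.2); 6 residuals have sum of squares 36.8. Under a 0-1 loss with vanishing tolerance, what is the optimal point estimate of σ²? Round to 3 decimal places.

2.274

Posterior: Inverse-Gamma(shape = 7.7+6/2 = 10.7, scale = 8.2+36.8/2 = 26.6).
Mode = β/(α+1) = 26.6/11.7 = 2.274.
Mean = β/(α−1) = 26.6/9.7 = 2.742.
This is the posterior mode — the MAP estimate.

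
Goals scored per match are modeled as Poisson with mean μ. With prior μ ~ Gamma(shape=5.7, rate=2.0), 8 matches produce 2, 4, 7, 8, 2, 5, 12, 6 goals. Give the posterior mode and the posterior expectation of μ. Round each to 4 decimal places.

Σ counts = 46. Posterior: Gamma(shape = 5.7+46 = 51.7, rate = 2.0+8 = 10.0).
Mode = (α−1)/β = 50.7/10.0 = 5.0700.
Mean = α/β = 51.7/10.0 = 5.1700.

μ_MAP = 5.0700, E[μ|data] = 5.1700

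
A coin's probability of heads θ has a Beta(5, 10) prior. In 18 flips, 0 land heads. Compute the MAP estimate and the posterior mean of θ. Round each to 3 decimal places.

θ_MAP = 0.129, E[θ|data] = 0.152

Posterior: Beta(5+0, 10+18) = Beta(5, 28).
Mode = (5−1)/(5+28−2) = 4/31 = 0.129.
Mean = 5/(5+28) = 5/33 = 0.152.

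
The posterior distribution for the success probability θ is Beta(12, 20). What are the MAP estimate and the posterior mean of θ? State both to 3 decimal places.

MAP = 0.367, posterior mean = 0.375

Mode = (12−1)/(12+20−2) = 11/30 = 0.367.
Mean = 12/(12+20) = 12/32 = 0.375.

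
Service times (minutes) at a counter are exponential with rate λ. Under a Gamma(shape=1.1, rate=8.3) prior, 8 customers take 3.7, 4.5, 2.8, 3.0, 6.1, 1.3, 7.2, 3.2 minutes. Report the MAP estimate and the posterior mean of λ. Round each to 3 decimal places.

Σ times = 31.8. Posterior: Gamma(shape = 1.1+8 = 9.1, rate = 8.3+31.8 = 40.1).
Mode = (α−1)/β = 8.1/40.1 = 0.202.
Mean = α/β = 9.1/40.1 = 0.227.

MAP: 0.202. Posterior mean: 0.227.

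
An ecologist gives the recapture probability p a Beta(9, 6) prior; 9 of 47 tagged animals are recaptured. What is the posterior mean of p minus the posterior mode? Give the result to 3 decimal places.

0.007

Posterior: Beta(9+9, 6+38) = Beta(18, 44).
Mode = (18−1)/(18+44−2) = 17/60 = 0.283.
Mean = 18/(18+44) = 18/62 = 0.290.
Difference = 0.290 − 0.283 = 0.007.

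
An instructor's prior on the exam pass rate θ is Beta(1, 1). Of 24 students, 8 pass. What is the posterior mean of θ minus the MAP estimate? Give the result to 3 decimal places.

0.013

Posterior: Beta(1+8, 1+16) = Beta(9, 17).
Mode = (9−1)/(9+17−2) = 8/24 = 0.333.
With a flat prior the MAP equals the MLE, 8/24.
Mean = 9/(9+17) = 9/26 = 0.346.
Difference = 0.346 − 0.333 = 0.013.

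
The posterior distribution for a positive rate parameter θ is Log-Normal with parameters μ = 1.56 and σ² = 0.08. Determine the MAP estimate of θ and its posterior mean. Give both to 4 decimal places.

Mode = exp(μ − σ²) = exp(1.48) = 4.3929.
Mean = exp(μ + σ²/2) = exp(1.600) = 4.9530.
Mean > mode: the posterior has a right tail.

θ_MAP = 4.3929, E[θ|data] = 4.9530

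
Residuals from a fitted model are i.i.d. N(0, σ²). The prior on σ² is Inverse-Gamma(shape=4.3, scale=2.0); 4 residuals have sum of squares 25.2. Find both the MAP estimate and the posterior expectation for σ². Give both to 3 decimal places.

MAP estimate = 2.000, posterior expectation = 2.755

Posterior: Inverse-Gamma(shape = 4.3+4/2 = 6.3, scale = 2.0+25.2/2 = 14.6).
Mode = β/(α+1) = 14.6/7.3 = 2.000.
Mean = β/(α−1) = 14.6/5.3 = 2.755.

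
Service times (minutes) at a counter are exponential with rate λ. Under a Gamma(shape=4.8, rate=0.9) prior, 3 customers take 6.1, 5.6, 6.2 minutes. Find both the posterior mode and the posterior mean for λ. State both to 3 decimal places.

MAP = 0.362, posterior mean = 0.415

Σ times = 17.9. Posterior: Gamma(shape = 4.8+3 = 7.8, rate = 0.9+17.9 = 18.8).
Mode = (α−1)/β = 6.8/18.8 = 0.362.
Mean = α/β = 7.8/18.8 = 0.415.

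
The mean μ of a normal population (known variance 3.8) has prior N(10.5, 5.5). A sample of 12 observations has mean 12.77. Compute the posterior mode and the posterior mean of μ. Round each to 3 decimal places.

Posterior for μ is Normal. Precision-weighted mean: (1/5.5·10.5 + 12/3.8·12.77) / (1/5.5 + 12/3.8) = 12.646.
A Normal posterior is symmetric, so mode = mean.

μ_MAP = 12.646, E[μ|data] = 12.646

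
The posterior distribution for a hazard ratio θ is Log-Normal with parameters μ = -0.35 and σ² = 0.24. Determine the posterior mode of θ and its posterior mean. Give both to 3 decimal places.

MAP: 0.554. Posterior mean: 0.795.

Mode = exp(μ − σ²) = exp(-0.59) = 0.554.
Mean = exp(μ + σ²/2) = exp(-0.230) = 0.795.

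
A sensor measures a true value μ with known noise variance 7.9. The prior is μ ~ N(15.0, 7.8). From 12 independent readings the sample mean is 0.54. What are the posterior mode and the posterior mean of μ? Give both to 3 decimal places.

Posterior for μ is Normal. Precision-weighted mean: (1/7.8·15.0 + 12/7.9·0.54) / (1/7.8 + 12/7.9) = 1.665.
A Normal posterior is symmetric, so mode = mean.

MAP = 1.665, posterior mean = 1.665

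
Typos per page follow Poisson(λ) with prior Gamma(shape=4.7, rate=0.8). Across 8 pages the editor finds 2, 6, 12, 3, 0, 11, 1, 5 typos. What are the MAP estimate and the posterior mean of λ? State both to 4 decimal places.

Σ counts = 40. Posterior: Gamma(shape = 4.7+40 = 44.7, rate = 0.8+8 = 8.8).
Mode = (α−1)/β = 43.7/8.8 = 4.9659.
Mean = α/β = 44.7/8.8 = 5.0795.
Mean > mode: the posterior has a right tail.

MAP: 4.9659. Posterior mean: 5.0795.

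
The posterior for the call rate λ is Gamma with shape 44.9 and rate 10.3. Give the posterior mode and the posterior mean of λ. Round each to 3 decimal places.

Mode = (α−1)/β = 43.9/10.3 = 4.262.
Mean = α/β = 44.9/10.3 = 4.359.

MAP: 4.262. Posterior mean: 4.359.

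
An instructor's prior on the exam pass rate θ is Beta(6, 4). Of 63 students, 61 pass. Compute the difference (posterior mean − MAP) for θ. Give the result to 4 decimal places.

-0.0118

Posterior: Beta(6+61, 4+2) = Beta(67, 6).
Mode = (67−1)/(67+6−2) = 66/71 = 0.9296.
Mean = 67/(67+6) = 67/73 = 0.9178.
Difference = 0.9178 − 0.9296 = -0.0118.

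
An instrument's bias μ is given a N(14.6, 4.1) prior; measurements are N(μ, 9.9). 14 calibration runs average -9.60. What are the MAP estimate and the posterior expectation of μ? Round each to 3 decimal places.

Posterior for μ is Normal. Precision-weighted mean: (1/4.1·14.6 + 14/9.9·-9.60) / (1/4.1 + 14/9.9) = -6.040.
A Normal posterior is symmetric, so mode = mean.

MAP: -6.040. Posterior mean: -6.040.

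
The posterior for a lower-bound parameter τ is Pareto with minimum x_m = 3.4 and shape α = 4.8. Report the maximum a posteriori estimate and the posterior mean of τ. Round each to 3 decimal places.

maximum a posteriori estimate = 3.400, posterior mean = 4.295

The Pareto density is strictly decreasing on [x_m, ∞), so the mode is x_m = 3.400.
Mean = α·x_m/(α−1) = 4.8·3.4/3.8 = 4.295.
Mean > mode: the posterior has a right tail.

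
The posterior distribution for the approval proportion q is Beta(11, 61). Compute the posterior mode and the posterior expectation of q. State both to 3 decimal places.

Mode = (11−1)/(11+61−2) = 10/70 = 0.143.
Mean = 11/(11+61) = 11/72 = 0.153.

MAP = 0.143; posterior mean = 0.153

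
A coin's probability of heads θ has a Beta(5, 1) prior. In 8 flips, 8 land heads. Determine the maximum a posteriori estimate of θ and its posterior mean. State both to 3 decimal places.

MAP = 1.000, posterior mean = 0.929

Posterior: Beta(5+8, 1+0) = Beta(13, 1).
Since β = 1 ≤ 1 and α > 1, the Beta density is monotone increasing on [0,1]; the mode is at 1.
Mean = 13/(13+1) = 0.929.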